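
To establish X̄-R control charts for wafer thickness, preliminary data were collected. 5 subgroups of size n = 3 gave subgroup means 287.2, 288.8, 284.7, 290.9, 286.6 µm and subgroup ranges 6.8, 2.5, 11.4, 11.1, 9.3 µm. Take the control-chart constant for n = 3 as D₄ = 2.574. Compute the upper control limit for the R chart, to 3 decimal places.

21.158

R̄ = (6.8 + 2.5 + 11.4 + 11.1 + 9.3) / 5 = 41.1000 / 5 = 8.2200
UCL_R = D₄·R̄ = 2.574 × 8.2200 = 21.1583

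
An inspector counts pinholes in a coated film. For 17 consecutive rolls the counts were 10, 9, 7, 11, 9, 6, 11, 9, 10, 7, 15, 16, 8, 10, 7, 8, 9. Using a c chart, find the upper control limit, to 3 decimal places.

c̄ = (10 + 9 + 7 + 11 + 9 + 6 + 11 + 9 + 10 + 7 + 15 + 16 + 8 + 10 + 7 + 8 + 9) / 17 = 162 / 17 = 9.5294
UCL = c̄ + 3√c̄ = 9.5294 + 3 × √9.5294 = 9.5294 + 3 × 3.0870 = 18.7903

18.790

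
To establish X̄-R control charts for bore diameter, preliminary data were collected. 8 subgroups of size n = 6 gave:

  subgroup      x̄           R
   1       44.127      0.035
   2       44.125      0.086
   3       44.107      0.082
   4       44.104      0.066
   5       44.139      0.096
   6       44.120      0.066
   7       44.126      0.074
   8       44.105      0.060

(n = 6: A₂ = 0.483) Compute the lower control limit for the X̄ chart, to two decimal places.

X̄̄ = (44.127 + 44.125 + 44.107 + 44.104 + 44.139 + 44.120 + 44.126 + 44.105) / 8 = 352.9530 / 8 = 44.1191
R̄ = (0.035 + 0.086 + 0.082 + 0.066 + 0.096 + 0.066 + 0.074 + 0.060) / 8 = 0.5650 / 8 = 0.0706
LCL = X̄̄ − A₂·R̄ = 44.1191 − 0.483 × 0.0706 = 44.0850

44.09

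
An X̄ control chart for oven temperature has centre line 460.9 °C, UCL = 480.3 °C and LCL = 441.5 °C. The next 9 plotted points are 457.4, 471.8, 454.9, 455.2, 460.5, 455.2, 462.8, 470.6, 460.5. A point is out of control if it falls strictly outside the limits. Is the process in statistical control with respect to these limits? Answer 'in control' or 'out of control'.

in control

All 9 points lie within [441.5, 480.3].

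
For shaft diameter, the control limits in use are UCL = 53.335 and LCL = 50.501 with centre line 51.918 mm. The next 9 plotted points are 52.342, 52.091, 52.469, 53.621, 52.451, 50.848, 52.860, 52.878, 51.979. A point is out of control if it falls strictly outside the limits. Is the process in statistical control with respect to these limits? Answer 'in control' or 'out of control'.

Compare each point to [50.501, 53.335]: sample 4 = 53.621 > UCL.

out of control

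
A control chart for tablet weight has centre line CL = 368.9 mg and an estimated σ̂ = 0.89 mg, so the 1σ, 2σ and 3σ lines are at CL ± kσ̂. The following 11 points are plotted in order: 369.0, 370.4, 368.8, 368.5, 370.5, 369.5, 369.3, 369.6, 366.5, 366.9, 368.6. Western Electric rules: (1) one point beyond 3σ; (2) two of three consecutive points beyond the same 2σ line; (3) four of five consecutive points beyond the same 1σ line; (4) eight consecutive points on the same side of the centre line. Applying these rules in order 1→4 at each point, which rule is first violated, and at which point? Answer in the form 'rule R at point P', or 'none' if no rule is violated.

rule 2 at point 10

Zone of each point (C = within 1σ̂, B = 1σ̂–2σ̂, A = 2σ̂–3σ̂, * = beyond 3σ̂; sign = side of CL): 1:+C, 2:+B, 3:-C, 4:-C, 5:+B, 6:+C, 7:+C, 8:+C, 9:-A, 10:-A, 11:-C
Rule 2 (two of three consecutive points beyond the same 2σ limit) is satisfied at point 10.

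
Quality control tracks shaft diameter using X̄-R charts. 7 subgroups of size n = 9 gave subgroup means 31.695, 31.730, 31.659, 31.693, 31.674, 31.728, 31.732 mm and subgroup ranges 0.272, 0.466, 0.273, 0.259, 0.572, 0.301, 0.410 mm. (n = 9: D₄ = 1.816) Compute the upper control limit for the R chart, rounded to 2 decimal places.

0.66

R̄ = (0.272 + 0.466 + 0.273 + 0.259 + 0.572 + 0.301 + 0.410) / 7 = 2.5530 / 7 = 0.3647
UCL_R = D₄·R̄ = 1.816 × 0.3647 = 0.6623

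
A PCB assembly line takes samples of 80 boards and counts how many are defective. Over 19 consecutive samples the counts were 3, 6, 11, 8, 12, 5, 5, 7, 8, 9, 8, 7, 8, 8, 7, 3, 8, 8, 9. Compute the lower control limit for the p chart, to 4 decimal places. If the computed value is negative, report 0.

p̄ = Σdᵢ / (k·n) = 140 / (19 × 80) = 0.09211
LCL = p̄ − 3·√(p̄(1−p̄)/n) = 0.09211 − 3 × 0.03233 = -0.00489 → 0 (negative, so LCL = 0)

0.0000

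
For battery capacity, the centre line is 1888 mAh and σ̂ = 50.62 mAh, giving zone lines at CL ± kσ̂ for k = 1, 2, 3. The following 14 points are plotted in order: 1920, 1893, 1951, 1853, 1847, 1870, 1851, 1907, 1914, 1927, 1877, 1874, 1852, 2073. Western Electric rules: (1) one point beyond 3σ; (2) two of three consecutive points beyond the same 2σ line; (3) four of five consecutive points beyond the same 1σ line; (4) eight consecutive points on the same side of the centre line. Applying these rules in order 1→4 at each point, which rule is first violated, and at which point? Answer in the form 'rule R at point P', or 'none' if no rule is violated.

Zone of each point (C = within 1σ̂, B = 1σ̂–2σ̂, A = 2σ̂–3σ̂, * = beyond 3σ̂; sign = side of CL): 1:+C, 2:+C, 3:+B, 4:-C, 5:-C, 6:-C, 7:-C, 8:+C, 9:+C, 10:+C, 11:-C, 12:-C, 13:-C, 14:+*
Rule 1 (one point beyond the 3σ limits) is satisfied at point 14.

rule 1 at point 14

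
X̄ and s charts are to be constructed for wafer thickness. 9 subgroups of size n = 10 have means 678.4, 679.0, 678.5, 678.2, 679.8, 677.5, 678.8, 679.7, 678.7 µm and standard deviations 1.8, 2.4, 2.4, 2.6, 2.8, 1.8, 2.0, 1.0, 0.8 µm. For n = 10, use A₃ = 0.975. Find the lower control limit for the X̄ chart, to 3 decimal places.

676.827

X̄̄ = (678.4 + 679.0 + 678.5 + 678.2 + 679.8 + 677.5 + 678.8 + 679.7 + 678.7) / 9 = 678.7333
s̄ = (1.8 + 2.4 + 2.4 + 2.6 + 2.8 + 1.8 + 2.0 + 1.0 + 0.8) / 9 = 1.9556
LCL = X̄̄ − A₃·s̄ = 678.7333 − 0.975 × 1.9556 = 676.8267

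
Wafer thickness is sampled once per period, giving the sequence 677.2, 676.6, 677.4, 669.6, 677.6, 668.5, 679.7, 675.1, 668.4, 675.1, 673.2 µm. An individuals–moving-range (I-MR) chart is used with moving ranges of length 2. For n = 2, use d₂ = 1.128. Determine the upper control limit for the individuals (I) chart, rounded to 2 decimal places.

689.67

X̄ = (677.2 + 676.6 + 677.4 + 669.6 + 677.6 + 668.5 + 679.7 + 675.1 + 668.4 + 675.1 + 673.2) / 11 = 674.4000
Moving ranges: 0.6, 0.8, 7.8, 8.0, 9.1, 11.2, 4.6, 6.7, 6.7, 1.9; M̄R̄ = 57.4000 / 10 = 5.7400
UCL = X̄ + 3·M̄R̄/d₂ = 674.4000 + 3 × 5.7400 / 1.128 = 689.6660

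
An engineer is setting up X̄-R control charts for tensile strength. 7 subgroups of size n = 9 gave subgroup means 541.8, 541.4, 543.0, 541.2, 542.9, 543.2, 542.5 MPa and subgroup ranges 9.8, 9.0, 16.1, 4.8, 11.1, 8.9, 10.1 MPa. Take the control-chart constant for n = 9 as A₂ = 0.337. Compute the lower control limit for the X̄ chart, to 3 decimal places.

X̄̄ = (541.8 + 541.4 + 543.0 + 541.2 + 542.9 + 543.2 + 542.5) / 7 = 3796.0000 / 7 = 542.2857
R̄ = (9.8 + 9.0 + 16.1 + 4.8 + 11.1 + 8.9 + 10.1) / 7 = 69.8000 / 7 = 9.9714
LCL = X̄̄ − A₂·R̄ = 542.2857 − 0.337 × 9.9714 = 538.9253

538.925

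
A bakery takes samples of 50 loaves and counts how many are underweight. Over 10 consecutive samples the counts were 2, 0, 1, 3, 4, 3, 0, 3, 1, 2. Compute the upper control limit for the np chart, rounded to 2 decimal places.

5.96

p̄ = Σdᵢ / (k·n) = 19 / (10 × 50) = 0.03800
UCL = np̄ + 3·√(np̄(1−p̄)) = 1.9000 + 3 × √(1.9000×0.96200) = 1.9000 + 3 × 1.3520 = 5.9559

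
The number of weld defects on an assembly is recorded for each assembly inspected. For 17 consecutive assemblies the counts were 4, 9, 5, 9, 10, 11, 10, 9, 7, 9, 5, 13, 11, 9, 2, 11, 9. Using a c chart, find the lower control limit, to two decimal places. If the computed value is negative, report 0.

c̄ = (4 + 9 + 5 + 9 + 10 + 11 + 10 + 9 + 7 + 9 + 5 + 13 + 11 + 9 + 2 + 11 + 9) / 17 = 143 / 17 = 8.4118
LCL = c̄ − 3√c̄ = 8.4118 − 3 × 2.9003 = -0.2891 → 0 (cannot be negative)

0.00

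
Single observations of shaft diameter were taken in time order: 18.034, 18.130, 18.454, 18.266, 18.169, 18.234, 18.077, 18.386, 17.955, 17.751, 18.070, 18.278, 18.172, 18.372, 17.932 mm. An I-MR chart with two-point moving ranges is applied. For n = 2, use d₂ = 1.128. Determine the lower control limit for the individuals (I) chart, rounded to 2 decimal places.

17.55

X̄ = (18.034 + 18.130 + 18.454 + 18.266 + 18.169 + 18.234 + 18.077 + 18.386 + 17.955 + 17.751 + 18.070 + 18.278 + 18.172 + 18.372 + 17.932) / 15 = 18.1520
Moving ranges: 0.096, 0.324, 0.188, 0.097, 0.065, 0.157, 0.309, 0.431, 0.204, 0.319, 0.208, 0.106, 0.200, 0.440; M̄R̄ = 3.1440 / 14 = 0.2246
LCL = X̄ − 3·M̄R̄/d₂ = 18.1520 − 3 × 0.2246 / 1.128 = 17.5547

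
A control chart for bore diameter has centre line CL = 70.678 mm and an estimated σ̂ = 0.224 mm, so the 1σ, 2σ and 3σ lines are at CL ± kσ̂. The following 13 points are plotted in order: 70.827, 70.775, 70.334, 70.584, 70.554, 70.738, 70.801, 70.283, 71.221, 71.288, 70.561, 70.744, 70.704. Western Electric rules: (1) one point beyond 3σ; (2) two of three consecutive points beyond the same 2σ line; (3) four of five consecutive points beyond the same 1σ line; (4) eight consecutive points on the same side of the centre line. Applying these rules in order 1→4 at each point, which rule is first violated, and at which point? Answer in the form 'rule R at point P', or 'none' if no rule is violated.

rule 2 at point 10

Zone of each point (C = within 1σ̂, B = 1σ̂–2σ̂, A = 2σ̂–3σ̂, * = beyond 3σ̂; sign = side of CL): 1:+C, 2:+C, 3:-B, 4:-C, 5:-C, 6:+C, 7:+C, 8:-B, 9:+A, 10:+A, 11:-C, 12:+C, 13:+C
Rule 2 (two of three consecutive points beyond the same 2σ limit) is satisfied at point 10.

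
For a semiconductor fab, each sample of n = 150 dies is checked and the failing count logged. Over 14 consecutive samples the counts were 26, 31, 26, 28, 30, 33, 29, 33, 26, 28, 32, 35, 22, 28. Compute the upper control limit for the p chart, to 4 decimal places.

p̄ = Σdᵢ / (k·n) = 407 / (14 × 150) = 0.19381
UCL = p̄ + 3·√(p̄(1−p̄)/n) = 0.19381 + 3 × √(0.19381×0.80619/150) = 0.19381 + 3 × 0.03227 = 0.29063

0.2906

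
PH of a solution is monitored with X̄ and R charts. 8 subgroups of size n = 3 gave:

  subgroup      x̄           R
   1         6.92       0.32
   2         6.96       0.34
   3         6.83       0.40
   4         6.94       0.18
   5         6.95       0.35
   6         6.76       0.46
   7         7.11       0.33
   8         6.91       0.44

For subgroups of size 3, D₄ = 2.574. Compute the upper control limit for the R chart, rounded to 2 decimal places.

0.91

R̄ = (0.32 + 0.34 + 0.40 + 0.18 + 0.35 + 0.46 + 0.33 + 0.44) / 8 = 2.8200 / 8 = 0.3525
UCL_R = D₄·R̄ = 2.574 × 0.3525 = 0.9073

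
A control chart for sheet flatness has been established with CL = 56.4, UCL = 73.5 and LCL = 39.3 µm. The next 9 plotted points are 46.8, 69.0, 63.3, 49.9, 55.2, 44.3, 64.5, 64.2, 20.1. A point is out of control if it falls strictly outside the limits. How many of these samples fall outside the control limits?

Compare each point to [39.3, 73.5]: sample 9 = 20.1 < LCL.

1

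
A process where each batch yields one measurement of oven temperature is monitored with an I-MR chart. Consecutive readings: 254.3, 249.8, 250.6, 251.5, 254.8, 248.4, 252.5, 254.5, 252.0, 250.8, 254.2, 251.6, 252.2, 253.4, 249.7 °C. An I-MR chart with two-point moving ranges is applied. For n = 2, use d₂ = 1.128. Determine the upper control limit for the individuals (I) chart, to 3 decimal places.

X̄ = (254.3 + 249.8 + 250.6 + 251.5 + 254.8 + 248.4 + 252.5 + 254.5 + 252.0 + 250.8 + 254.2 + 251.6 + 252.2 + 253.4 + 249.7) / 15 = 252.0200
Moving ranges: 4.5, 0.8, 0.9, 3.3, 6.4, 4.1, 2.0, 2.5, 1.2, 3.4, 2.6, 0.6, 1.2, 3.7; M̄R̄ = 37.2000 / 14 = 2.6571
UCL = X̄ + 3·M̄R̄/d₂ = 252.0200 + 3 × 2.6571 / 1.128 = 259.0869

259.087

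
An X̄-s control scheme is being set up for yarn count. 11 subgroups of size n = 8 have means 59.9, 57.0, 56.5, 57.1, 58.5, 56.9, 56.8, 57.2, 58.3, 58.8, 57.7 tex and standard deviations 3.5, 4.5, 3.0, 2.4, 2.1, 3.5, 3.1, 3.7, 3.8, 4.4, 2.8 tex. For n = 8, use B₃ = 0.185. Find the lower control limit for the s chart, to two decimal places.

0.62

s̄ = (3.5 + 4.5 + 3.0 + 2.4 + 2.1 + 3.5 + 3.1 + 3.7 + 3.8 + 4.4 + 2.8) / 11 = 3.3455
LCL_s = B₃·s̄ = 0.185 × 3.3455 = 0.6189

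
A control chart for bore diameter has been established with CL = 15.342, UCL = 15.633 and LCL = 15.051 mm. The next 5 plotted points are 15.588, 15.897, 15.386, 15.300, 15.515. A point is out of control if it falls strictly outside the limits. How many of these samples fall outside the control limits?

1

Compare each point to [15.051, 15.633]: sample 2 = 15.897 > UCL.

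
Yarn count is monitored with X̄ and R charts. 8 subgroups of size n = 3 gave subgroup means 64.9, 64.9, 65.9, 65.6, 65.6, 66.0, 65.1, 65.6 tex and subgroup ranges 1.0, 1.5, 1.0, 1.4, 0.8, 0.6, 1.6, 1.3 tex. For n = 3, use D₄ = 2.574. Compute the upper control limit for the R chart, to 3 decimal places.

2.960

R̄ = (1.0 + 1.5 + 1.0 + 1.4 + 0.8 + 0.6 + 1.6 + 1.3) / 8 = 9.2000 / 8 = 1.1500
UCL_R = D₄·R̄ = 2.574 × 1.1500 = 2.9601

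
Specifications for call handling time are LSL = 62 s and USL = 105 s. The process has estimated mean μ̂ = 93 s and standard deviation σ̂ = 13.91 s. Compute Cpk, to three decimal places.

Cpu = (USL − μ̂) / (3σ̂) = (105 − 93) / (3 × 13.91) = 0.2876; Cpl = (μ̂ − LSL) / (3σ̂) = (93 − 62) / (3 × 13.91) = 0.7429; Cpk = min(Cpu, Cpl) = 0.2876

0.288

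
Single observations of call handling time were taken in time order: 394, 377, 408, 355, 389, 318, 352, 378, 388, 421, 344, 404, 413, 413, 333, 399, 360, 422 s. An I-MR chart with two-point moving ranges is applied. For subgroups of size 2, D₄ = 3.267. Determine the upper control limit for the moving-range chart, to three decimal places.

Moving ranges: 17, 31, 53, 34, 71, 34, 26, 10, 33, 77, 60, 9, 0, 80, 66, 39, 62; M̄R̄ = 702.0000 / 17 = 41.2941
UCL_MR = D₄·M̄R̄ = 3.267 × 41.2941 = 134.9079

134.908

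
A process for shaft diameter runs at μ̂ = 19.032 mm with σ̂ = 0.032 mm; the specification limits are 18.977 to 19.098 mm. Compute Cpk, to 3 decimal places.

0.573

Cpu = (USL − μ̂) / (3σ̂) = (19.098 − 19.032) / (3 × 0.032) = 0.6875; Cpl = (μ̂ − LSL) / (3σ̂) = (19.032 − 18.977) / (3 × 0.032) = 0.5729; Cpk = min(Cpu, Cpl) = 0.5729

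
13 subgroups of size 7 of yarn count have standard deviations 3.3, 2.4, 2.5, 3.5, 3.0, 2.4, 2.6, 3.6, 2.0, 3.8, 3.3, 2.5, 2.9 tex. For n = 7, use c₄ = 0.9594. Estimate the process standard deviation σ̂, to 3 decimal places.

3.031

s̄ = (3.3 + 2.4 + 2.5 + 3.5 + 3.0 + 2.4 + 2.6 + 3.6 + 2.0 + 3.8 + 3.3 + 2.5 + 2.9) / 13 = 2.9077
σ̂ = s̄ / c₄ = 2.9077 / 0.9594 = 3.0307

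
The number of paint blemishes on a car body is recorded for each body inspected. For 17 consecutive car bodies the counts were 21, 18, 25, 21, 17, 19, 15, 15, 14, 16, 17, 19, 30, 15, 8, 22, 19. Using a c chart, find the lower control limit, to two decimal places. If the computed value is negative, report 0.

c̄ = (21 + 18 + 25 + 21 + 17 + 19 + 15 + 15 + 14 + 16 + 17 + 19 + 30 + 15 + 8 + 22 + 19) / 17 = 311 / 17 = 18.2941
LCL = c̄ − 3√c̄ = 18.2941 − 3 × 4.2772 = 5.4626

5.46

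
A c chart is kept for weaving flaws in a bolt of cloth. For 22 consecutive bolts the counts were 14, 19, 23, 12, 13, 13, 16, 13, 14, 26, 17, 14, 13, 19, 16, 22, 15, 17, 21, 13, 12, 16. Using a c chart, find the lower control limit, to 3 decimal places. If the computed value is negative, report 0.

c̄ = (14 + 19 + 23 + 12 + 13 + 13 + 16 + 13 + 14 + 26 + 17 + 14 + 13 + 19 + 16 + 22 + 15 + 17 + 21 + 13 + 12 + 16) / 22 = 358 / 22 = 16.2727
LCL = c̄ − 3√c̄ = 16.2727 − 3 × 4.0339 = 4.1709

4.171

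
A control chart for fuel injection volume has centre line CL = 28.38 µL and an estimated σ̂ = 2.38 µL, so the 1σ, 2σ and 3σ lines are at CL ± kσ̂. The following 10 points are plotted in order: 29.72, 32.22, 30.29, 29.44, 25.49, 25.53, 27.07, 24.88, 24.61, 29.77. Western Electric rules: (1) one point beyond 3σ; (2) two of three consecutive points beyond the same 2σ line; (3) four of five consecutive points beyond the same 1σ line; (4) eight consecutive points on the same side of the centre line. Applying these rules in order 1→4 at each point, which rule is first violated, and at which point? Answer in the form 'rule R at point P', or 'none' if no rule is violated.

Zone of each point (C = within 1σ̂, B = 1σ̂–2σ̂, A = 2σ̂–3σ̂, * = beyond 3σ̂; sign = side of CL): 1:+C, 2:+B, 3:+C, 4:+C, 5:-B, 6:-B, 7:-C, 8:-B, 9:-B, 10:+C
Rule 3 (four of five consecutive points beyond the same 1σ limit) is satisfied at point 9.

rule 3 at point 9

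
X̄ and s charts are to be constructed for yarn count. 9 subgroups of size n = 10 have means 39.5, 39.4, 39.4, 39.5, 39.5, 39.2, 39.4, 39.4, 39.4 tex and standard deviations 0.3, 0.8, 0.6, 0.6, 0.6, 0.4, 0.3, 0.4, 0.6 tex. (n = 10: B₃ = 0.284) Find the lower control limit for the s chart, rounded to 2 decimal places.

0.15

s̄ = (0.3 + 0.8 + 0.6 + 0.6 + 0.6 + 0.4 + 0.3 + 0.4 + 0.6) / 9 = 0.5111
LCL_s = B₃·s̄ = 0.284 × 0.5111 = 0.1452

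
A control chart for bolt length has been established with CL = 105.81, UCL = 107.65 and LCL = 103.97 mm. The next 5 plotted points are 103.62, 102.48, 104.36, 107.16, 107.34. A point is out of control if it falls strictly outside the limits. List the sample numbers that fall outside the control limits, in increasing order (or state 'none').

1, 2

Compare each point to [103.97, 107.65]: sample 1 = 103.62 < LCL; sample 2 = 102.48 < LCL.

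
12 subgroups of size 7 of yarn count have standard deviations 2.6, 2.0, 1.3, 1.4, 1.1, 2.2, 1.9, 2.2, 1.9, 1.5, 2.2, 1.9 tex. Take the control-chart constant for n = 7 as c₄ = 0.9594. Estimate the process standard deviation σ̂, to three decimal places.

s̄ = (2.6 + 2.0 + 1.3 + 1.4 + 1.1 + 2.2 + 1.9 + 2.2 + 1.9 + 1.5 + 2.2 + 1.9) / 12 = 1.8500
σ̂ = s̄ / c₄ = 1.8500 / 0.9594 = 1.9283

1.928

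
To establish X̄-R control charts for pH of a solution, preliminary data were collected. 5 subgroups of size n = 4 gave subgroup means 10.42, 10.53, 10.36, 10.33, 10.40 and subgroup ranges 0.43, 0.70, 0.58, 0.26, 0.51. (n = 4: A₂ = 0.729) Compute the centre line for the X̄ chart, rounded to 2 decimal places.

10.41

X̄̄ = (10.42 + 10.53 + 10.36 + 10.33 + 10.40) / 5 = 52.0400 / 5 = 10.4080
CL = X̄̄ = 10.4080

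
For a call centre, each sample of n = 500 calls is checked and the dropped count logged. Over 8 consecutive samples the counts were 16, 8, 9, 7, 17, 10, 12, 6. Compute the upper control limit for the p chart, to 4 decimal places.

p̄ = Σdᵢ / (k·n) = 85 / (8 × 500) = 0.02125
UCL = p̄ + 3·√(p̄(1−p̄)/n) = 0.02125 + 3 × √(0.02125×0.97875/500) = 0.02125 + 3 × 0.00645 = 0.04060

0.0406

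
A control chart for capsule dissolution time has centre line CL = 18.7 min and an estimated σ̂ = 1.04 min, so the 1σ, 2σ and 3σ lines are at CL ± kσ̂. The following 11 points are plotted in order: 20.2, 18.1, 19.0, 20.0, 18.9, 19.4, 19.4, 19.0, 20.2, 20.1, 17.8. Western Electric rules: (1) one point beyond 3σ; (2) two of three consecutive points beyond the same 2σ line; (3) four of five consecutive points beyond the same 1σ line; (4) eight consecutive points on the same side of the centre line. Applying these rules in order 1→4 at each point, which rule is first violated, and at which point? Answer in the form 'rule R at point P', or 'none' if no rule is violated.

Zone of each point (C = within 1σ̂, B = 1σ̂–2σ̂, A = 2σ̂–3σ̂, * = beyond 3σ̂; sign = side of CL): 1:+B, 2:-C, 3:+C, 4:+B, 5:+C, 6:+C, 7:+C, 8:+C, 9:+B, 10:+B, 11:-C
Rule 4 (eight consecutive points on the same side of the centre line) is satisfied at point 10.

rule 4 at point 10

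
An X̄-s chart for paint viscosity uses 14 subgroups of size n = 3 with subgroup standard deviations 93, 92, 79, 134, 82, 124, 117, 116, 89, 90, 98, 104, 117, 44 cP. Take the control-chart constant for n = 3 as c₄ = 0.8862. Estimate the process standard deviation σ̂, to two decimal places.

s̄ = (93 + 92 + 79 + 134 + 82 + 124 + 117 + 116 + 89 + 90 + 98 + 104 + 117 + 44) / 14 = 98.5000
σ̂ = s̄ / c₄ = 98.5000 / 0.8862 = 111.1487

111.15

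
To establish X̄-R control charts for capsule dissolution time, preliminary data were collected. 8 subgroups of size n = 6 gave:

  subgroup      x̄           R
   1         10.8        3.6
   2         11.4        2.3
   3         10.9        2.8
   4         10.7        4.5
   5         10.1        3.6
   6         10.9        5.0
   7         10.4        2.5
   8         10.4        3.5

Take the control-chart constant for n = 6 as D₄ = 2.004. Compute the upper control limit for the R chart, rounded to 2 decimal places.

6.96

R̄ = (3.6 + 2.3 + 2.8 + 4.5 + 3.6 + 5.0 + 2.5 + 3.5) / 8 = 27.8000 / 8 = 3.4750
UCL_R = D₄·R̄ = 2.004 × 3.4750 = 6.9639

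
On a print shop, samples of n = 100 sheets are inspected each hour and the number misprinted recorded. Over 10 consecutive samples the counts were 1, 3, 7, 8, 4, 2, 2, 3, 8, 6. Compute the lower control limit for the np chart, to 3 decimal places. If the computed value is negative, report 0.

0.000

p̄ = Σdᵢ / (k·n) = 44 / (10 × 100) = 0.04400
LCL = np̄ − 3·√(np̄(1−p̄)) = 4.4000 − 3 × 2.0510 = -1.7529 → 0 (negative, so LCL = 0)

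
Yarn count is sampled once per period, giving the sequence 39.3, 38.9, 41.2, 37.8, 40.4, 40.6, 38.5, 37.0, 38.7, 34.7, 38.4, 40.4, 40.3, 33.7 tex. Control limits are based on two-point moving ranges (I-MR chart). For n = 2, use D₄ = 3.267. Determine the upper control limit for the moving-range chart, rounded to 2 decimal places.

7.69

Moving ranges: 0.4, 2.3, 3.4, 2.6, 0.2, 2.1, 1.5, 1.7, 4.0, 3.7, 2.0, 0.1, 6.6; M̄R̄ = 30.6000 / 13 = 2.3538
UCL_MR = D₄·M̄R̄ = 3.267 × 2.3538 = 7.6900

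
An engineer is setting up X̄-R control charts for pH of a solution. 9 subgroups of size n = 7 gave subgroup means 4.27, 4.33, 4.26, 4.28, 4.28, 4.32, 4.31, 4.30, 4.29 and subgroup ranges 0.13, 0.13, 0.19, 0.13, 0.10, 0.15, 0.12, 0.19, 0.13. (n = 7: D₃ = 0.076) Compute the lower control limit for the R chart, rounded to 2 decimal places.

R̄ = (0.13 + 0.13 + 0.19 + 0.13 + 0.10 + 0.15 + 0.12 + 0.19 + 0.13) / 9 = 1.2700 / 9 = 0.1411
LCL_R = D₃·R̄ = 0.076 × 0.1411 = 0.0107

0.01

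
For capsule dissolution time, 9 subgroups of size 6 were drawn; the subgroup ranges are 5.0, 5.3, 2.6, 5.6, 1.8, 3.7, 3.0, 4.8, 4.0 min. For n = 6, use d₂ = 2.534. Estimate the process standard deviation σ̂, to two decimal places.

1.57

R̄ = (5.0 + 5.3 + 2.6 + 5.6 + 1.8 + 3.7 + 3.0 + 4.8 + 4.0) / 9 = 3.9778
σ̂ = R̄ / d₂ = 3.9778 / 2.534 = 1.5698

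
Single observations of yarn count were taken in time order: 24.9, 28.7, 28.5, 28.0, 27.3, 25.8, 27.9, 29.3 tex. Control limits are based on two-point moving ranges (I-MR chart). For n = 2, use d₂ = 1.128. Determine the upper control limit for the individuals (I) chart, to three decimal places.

31.425

X̄ = (24.9 + 28.7 + 28.5 + 28.0 + 27.3 + 25.8 + 27.9 + 29.3) / 8 = 27.5500
Moving ranges: 3.8, 0.2, 0.5, 0.7, 1.5, 2.1, 1.4; M̄R̄ = 10.2000 / 7 = 1.4571
UCL = X̄ + 3·M̄R̄/d₂ = 27.5500 + 3 × 1.4571 / 1.128 = 31.4254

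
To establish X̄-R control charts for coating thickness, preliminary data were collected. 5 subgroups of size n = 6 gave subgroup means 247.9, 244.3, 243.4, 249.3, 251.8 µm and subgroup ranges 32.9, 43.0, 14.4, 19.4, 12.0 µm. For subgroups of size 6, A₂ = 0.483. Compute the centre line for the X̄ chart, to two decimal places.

X̄̄ = (247.9 + 244.3 + 243.4 + 249.3 + 251.8) / 5 = 1236.7000 / 5 = 247.3400
CL = X̄̄ = 247.3400

247.34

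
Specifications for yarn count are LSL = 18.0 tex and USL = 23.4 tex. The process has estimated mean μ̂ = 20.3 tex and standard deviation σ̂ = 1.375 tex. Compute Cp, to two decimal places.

Cp = (USL − LSL) / (6σ̂) = (23.4 − 18.0) / (6 × 1.375) = 5.4000 / 8.2500 = 0.6545

0.65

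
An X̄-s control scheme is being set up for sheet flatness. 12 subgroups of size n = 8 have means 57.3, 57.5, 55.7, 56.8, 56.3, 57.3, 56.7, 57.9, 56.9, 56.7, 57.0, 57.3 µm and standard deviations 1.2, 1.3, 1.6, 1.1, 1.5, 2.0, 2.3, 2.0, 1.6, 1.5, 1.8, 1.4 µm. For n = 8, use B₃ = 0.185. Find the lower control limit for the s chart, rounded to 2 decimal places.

0.30

s̄ = (1.2 + 1.3 + 1.6 + 1.1 + 1.5 + 2.0 + 2.3 + 2.0 + 1.6 + 1.5 + 1.8 + 1.4) / 12 = 1.6083
LCL_s = B₃·s̄ = 0.185 × 1.6083 = 0.2975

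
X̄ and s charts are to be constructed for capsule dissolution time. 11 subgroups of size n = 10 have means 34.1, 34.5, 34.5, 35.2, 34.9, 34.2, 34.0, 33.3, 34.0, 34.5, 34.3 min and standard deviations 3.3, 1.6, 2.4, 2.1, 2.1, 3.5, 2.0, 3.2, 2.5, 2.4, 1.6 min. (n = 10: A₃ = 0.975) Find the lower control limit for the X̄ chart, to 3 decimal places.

X̄̄ = (34.1 + 34.5 + 34.5 + 35.2 + 34.9 + 34.2 + 34.0 + 33.3 + 34.0 + 34.5 + 34.3) / 11 = 34.3182
s̄ = (3.3 + 1.6 + 2.4 + 2.1 + 2.1 + 3.5 + 2.0 + 3.2 + 2.5 + 2.4 + 1.6) / 11 = 2.4273
LCL = X̄̄ − A₃·s̄ = 34.3182 − 0.975 × 2.4273 = 31.9516

31.952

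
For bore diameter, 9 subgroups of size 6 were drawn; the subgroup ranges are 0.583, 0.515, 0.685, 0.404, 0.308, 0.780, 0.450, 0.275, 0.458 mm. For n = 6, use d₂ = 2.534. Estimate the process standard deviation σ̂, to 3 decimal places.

R̄ = (0.583 + 0.515 + 0.685 + 0.404 + 0.308 + 0.780 + 0.450 + 0.275 + 0.458) / 9 = 0.4953
σ̂ = R̄ / d₂ = 0.4953 / 2.534 = 0.1955

0.195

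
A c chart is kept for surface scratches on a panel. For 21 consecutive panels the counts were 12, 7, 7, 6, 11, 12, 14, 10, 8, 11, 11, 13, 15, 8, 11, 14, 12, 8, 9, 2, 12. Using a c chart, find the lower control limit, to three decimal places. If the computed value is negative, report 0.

0.589

c̄ = (12 + 7 + 7 + 6 + 11 + 12 + 14 + 10 + 8 + 11 + 11 + 13 + 15 + 8 + 11 + 14 + 12 + 8 + 9 + 2 + 12) / 21 = 213 / 21 = 10.1429
LCL = c̄ − 3√c̄ = 10.1429 − 3 × 3.1848 = 0.5885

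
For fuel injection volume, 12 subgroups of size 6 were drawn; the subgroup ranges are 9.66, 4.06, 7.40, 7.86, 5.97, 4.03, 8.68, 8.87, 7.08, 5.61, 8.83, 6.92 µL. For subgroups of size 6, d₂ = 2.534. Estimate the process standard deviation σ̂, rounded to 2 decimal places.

2.79

R̄ = (9.66 + 4.06 + 7.40 + 7.86 + 5.97 + 4.03 + 8.68 + 8.87 + 7.08 + 5.61 + 8.83 + 6.92) / 12 = 7.0808
σ̂ = R̄ / d₂ = 7.0808 / 2.534 = 2.7943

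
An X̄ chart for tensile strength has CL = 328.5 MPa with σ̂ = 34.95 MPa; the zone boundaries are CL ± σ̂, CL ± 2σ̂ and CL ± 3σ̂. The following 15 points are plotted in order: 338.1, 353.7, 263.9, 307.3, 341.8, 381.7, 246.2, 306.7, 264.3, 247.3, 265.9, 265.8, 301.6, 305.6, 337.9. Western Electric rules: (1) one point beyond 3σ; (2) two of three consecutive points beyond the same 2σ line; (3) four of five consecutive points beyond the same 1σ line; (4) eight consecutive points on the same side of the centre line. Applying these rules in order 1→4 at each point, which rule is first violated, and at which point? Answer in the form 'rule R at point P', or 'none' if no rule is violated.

Zone of each point (C = within 1σ̂, B = 1σ̂–2σ̂, A = 2σ̂–3σ̂, * = beyond 3σ̂; sign = side of CL): 1:+C, 2:+C, 3:-B, 4:-C, 5:+C, 6:+B, 7:-A, 8:-C, 9:-B, 10:-A, 11:-B, 12:-B, 13:-C, 14:-C, 15:+C
Rule 3 (four of five consecutive points beyond the same 1σ limit) is satisfied at point 11.

rule 3 at point 11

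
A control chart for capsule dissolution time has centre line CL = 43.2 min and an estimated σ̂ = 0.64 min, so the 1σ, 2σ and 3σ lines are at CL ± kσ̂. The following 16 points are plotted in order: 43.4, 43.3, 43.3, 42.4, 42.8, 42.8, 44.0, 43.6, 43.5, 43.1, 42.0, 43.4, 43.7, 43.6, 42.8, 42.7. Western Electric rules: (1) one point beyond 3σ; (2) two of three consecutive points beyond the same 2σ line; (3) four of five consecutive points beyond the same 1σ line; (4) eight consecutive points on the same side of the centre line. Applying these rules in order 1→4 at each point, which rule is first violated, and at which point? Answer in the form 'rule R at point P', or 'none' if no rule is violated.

none

Zone of each point (C = within 1σ̂, B = 1σ̂–2σ̂, A = 2σ̂–3σ̂, * = beyond 3σ̂; sign = side of CL): 1:+C, 2:+C, 3:+C, 4:-B, 5:-C, 6:-C, 7:+B, 8:+C, 9:+C, 10:-C, 11:-B, 12:+C, 13:+C, 14:+C, 15:-C, 16:-C
No rule fires across all 16 points.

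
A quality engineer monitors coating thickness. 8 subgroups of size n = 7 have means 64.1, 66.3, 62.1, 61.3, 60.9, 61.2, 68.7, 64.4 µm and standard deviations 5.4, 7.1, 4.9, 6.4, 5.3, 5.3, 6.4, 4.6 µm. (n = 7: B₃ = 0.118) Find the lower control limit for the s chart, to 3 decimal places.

0.670

s̄ = (5.4 + 7.1 + 4.9 + 6.4 + 5.3 + 5.3 + 6.4 + 4.6) / 8 = 5.6750
LCL_s = B₃·s̄ = 0.118 × 5.6750 = 0.6696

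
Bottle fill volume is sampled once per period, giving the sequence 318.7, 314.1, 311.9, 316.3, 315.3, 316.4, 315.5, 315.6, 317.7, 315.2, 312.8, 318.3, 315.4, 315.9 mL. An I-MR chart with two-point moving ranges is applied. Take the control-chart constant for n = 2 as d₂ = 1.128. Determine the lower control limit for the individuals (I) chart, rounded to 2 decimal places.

309.47

X̄ = (318.7 + 314.1 + 311.9 + 316.3 + 315.3 + 316.4 + 315.5 + 315.6 + 317.7 + 315.2 + 312.8 + 318.3 + 315.4 + 315.9) / 14 = 315.6500
Moving ranges: 4.6, 2.2, 4.4, 1.0, 1.1, 0.9, 0.1, 2.1, 2.5, 2.4, 5.5, 2.9, 0.5; M̄R̄ = 30.2000 / 13 = 2.3231
LCL = X̄ − 3·M̄R̄/d₂ = 315.6500 − 3 × 2.3231 / 1.128 = 309.4716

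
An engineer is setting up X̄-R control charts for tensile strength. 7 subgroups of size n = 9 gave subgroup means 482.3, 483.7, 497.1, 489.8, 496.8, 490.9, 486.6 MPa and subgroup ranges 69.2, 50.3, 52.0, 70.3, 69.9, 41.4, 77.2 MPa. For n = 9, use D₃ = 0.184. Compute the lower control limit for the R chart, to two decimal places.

11.31

R̄ = (69.2 + 50.3 + 52.0 + 70.3 + 69.9 + 41.4 + 77.2) / 7 = 430.3000 / 7 = 61.4714
LCL_R = D₃·R̄ = 0.184 × 61.4714 = 11.3107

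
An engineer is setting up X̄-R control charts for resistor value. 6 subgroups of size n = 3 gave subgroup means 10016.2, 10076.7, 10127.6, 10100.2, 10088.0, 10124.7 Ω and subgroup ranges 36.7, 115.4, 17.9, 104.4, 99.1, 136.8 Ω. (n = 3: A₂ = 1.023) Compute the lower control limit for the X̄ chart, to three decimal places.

X̄̄ = (10016.2 + 10076.7 + 10127.6 + 10100.2 + 10088.0 + 10124.7) / 6 = 60533.4000 / 6 = 10088.9000
R̄ = (36.7 + 115.4 + 17.9 + 104.4 + 99.1 + 136.8) / 6 = 510.3000 / 6 = 85.0500
LCL = X̄̄ − A₂·R̄ = 10088.9000 − 1.023 × 85.0500 = 10001.8939

10001.894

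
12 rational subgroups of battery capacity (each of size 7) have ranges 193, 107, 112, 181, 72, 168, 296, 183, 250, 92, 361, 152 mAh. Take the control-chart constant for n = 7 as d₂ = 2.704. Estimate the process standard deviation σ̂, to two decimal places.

R̄ = (193 + 107 + 112 + 181 + 72 + 168 + 296 + 183 + 250 + 92 + 361 + 152) / 12 = 180.5833
σ̂ = R̄ / d₂ = 180.5833 / 2.704 = 66.7838

66.78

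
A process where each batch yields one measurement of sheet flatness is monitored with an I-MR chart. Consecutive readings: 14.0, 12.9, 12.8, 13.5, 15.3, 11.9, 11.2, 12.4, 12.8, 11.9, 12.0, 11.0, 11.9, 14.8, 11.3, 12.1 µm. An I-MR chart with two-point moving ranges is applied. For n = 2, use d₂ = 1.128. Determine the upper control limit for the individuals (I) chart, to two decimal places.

X̄ = (14.0 + 12.9 + 12.8 + 13.5 + 15.3 + 11.9 + 11.2 + 12.4 + 12.8 + 11.9 + 12.0 + 11.0 + 11.9 + 14.8 + 11.3 + 12.1) / 16 = 12.6125
Moving ranges: 1.1, 0.1, 0.7, 1.8, 3.4, 0.7, 1.2, 0.4, 0.9, 0.1, 1.0, 0.9, 2.9, 3.5, 0.8; M̄R̄ = 19.5000 / 15 = 1.3000
UCL = X̄ + 3·M̄R̄/d₂ = 12.6125 + 3 × 1.3000 / 1.128 = 16.0699

16.07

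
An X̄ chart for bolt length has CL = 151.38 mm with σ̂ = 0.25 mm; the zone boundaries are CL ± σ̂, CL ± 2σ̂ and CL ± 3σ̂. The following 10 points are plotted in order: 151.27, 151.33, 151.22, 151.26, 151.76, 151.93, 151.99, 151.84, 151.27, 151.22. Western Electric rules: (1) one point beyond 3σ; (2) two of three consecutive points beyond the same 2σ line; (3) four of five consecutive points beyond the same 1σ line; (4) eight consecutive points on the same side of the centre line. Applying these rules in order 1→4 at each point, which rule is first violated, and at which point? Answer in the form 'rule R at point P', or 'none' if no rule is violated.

rule 2 at point 7

Zone of each point (C = within 1σ̂, B = 1σ̂–2σ̂, A = 2σ̂–3σ̂, * = beyond 3σ̂; sign = side of CL): 1:-C, 2:-C, 3:-C, 4:-C, 5:+B, 6:+A, 7:+A, 8:+B, 9:-C, 10:-C
Rule 2 (two of three consecutive points beyond the same 2σ limit) is satisfied at point 7.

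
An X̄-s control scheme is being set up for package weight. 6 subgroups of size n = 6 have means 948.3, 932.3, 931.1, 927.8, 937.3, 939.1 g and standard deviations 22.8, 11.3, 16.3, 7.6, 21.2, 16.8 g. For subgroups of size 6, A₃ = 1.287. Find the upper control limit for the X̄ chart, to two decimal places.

956.58

X̄̄ = (948.3 + 932.3 + 931.1 + 927.8 + 937.3 + 939.1) / 6 = 935.9833
s̄ = (22.8 + 11.3 + 16.3 + 7.6 + 21.2 + 16.8) / 6 = 16.0000
UCL = X̄̄ + A₃·s̄ = 935.9833 + 1.287 × 16.0000 = 956.5753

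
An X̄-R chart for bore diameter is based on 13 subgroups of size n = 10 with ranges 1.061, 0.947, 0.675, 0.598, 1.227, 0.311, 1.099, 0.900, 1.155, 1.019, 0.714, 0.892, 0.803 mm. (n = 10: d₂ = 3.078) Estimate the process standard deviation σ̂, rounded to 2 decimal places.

R̄ = (1.061 + 0.947 + 0.675 + 0.598 + 1.227 + 0.311 + 1.099 + 0.900 + 1.155 + 1.019 + 0.714 + 0.892 + 0.803) / 13 = 0.8770
σ̂ = R̄ / d₂ = 0.8770 / 3.078 = 0.2849

0.28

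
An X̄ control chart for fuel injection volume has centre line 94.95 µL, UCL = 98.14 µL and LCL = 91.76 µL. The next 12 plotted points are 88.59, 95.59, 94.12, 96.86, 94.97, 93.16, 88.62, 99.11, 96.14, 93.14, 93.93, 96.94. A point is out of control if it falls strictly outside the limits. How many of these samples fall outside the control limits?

3

Compare each point to [91.76, 98.14]: sample 1 = 88.59 < LCL; sample 7 = 88.62 < LCL; sample 8 = 99.11 > UCL.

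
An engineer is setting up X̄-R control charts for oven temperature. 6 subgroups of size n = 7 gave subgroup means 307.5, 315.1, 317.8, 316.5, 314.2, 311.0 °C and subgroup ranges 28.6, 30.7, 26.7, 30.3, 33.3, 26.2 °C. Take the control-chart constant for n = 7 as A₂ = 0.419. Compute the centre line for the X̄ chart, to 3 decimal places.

313.683

X̄̄ = (307.5 + 315.1 + 317.8 + 316.5 + 314.2 + 311.0) / 6 = 1882.1000 / 6 = 313.6833
CL = X̄̄ = 313.6833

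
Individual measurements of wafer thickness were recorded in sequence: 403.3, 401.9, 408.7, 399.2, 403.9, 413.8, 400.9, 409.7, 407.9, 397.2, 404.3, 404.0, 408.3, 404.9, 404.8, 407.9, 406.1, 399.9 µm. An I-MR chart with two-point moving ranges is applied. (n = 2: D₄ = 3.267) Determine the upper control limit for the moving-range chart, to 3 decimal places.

Moving ranges: 1.4, 6.8, 9.5, 4.7, 9.9, 12.9, 8.8, 1.8, 10.7, 7.1, 0.3, 4.3, 3.4, 0.1, 3.1, 1.8, 6.2; M̄R̄ = 92.8000 / 17 = 5.4588
UCL_MR = D₄·M̄R̄ = 3.267 × 5.4588 = 17.8340

17.834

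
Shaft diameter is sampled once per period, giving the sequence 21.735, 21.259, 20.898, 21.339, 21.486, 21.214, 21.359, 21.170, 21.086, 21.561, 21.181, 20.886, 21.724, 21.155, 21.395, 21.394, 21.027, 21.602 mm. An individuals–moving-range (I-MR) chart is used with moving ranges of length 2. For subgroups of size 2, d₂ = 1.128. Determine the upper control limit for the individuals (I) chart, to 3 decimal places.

X̄ = (21.735 + 21.259 + 20.898 + 21.339 + 21.486 + 21.214 + 21.359 + 21.170 + 21.086 + 21.561 + 21.181 + 20.886 + 21.724 + 21.155 + 21.395 + 21.394 + 21.027 + 21.602) / 18 = 21.3039
Moving ranges: 0.476, 0.361, 0.441, 0.147, 0.272, 0.145, 0.189, 0.084, 0.475, 0.380, 0.295, 0.838, 0.569, 0.240, 0.001, 0.367, 0.575; M̄R̄ = 5.8550 / 17 = 0.3444
UCL = X̄ + 3·M̄R̄/d₂ = 21.3039 + 3 × 0.3444 / 1.128 = 22.2199

22.220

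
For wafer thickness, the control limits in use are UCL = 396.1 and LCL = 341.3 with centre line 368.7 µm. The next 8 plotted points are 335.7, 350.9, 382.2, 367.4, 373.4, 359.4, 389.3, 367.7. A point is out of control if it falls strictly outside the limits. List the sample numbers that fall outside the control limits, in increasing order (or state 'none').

1

Compare each point to [341.3, 396.1]: sample 1 = 335.7 < LCL.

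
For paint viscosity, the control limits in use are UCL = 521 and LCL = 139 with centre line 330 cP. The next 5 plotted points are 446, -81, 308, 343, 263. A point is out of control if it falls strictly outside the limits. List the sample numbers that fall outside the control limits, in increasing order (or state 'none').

Compare each point to [139, 521]: sample 2 = -81 < LCL.

2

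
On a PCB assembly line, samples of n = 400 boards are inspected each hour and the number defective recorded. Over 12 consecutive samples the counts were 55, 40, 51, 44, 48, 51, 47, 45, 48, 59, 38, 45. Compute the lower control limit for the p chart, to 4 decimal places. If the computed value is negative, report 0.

p̄ = Σdᵢ / (k·n) = 571 / (12 × 400) = 0.11896
LCL = p̄ − 3·√(p̄(1−p̄)/n) = 0.11896 − 3 × 0.01619 = 0.07040

0.0704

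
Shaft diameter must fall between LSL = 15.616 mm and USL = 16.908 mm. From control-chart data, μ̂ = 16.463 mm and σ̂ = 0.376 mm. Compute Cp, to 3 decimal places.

0.573

Cp = (USL − LSL) / (6σ̂) = (16.908 − 15.616) / (6 × 0.376) = 1.2920 / 2.2560 = 0.5727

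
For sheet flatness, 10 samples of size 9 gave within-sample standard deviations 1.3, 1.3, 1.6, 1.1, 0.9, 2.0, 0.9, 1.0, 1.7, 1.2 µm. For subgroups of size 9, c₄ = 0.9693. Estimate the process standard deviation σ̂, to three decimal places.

1.341

s̄ = (1.3 + 1.3 + 1.6 + 1.1 + 0.9 + 2.0 + 0.9 + 1.0 + 1.7 + 1.2) / 10 = 1.3000
σ̂ = s̄ / c₄ = 1.3000 / 0.9693 = 1.3412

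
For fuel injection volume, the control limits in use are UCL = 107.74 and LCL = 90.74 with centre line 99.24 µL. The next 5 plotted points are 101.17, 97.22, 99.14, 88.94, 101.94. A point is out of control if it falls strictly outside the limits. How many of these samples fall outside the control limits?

Compare each point to [90.74, 107.74]: sample 4 = 88.94 < LCL.

1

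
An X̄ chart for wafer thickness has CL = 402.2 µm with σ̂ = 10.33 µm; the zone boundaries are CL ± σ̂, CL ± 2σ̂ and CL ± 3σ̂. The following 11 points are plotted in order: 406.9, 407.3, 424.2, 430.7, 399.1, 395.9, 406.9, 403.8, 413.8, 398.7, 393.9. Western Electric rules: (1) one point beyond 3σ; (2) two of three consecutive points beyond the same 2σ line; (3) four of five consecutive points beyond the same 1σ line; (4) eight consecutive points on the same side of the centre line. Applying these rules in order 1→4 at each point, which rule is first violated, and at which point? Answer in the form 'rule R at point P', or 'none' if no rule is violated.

Zone of each point (C = within 1σ̂, B = 1σ̂–2σ̂, A = 2σ̂–3σ̂, * = beyond 3σ̂; sign = side of CL): 1:+C, 2:+C, 3:+A, 4:+A, 5:-C, 6:-C, 7:+C, 8:+C, 9:+B, 10:-C, 11:-C
Rule 2 (two of three consecutive points beyond the same 2σ limit) is satisfied at point 4.

rule 2 at point 4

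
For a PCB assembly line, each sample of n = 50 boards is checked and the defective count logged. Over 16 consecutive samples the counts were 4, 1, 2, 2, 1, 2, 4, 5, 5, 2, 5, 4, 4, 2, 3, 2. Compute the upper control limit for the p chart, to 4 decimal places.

p̄ = Σdᵢ / (k·n) = 48 / (16 × 50) = 0.06000
UCL = p̄ + 3·√(p̄(1−p̄)/n) = 0.06000 + 3 × √(0.06000×0.94000/50) = 0.06000 + 3 × 0.03359 = 0.16076

0.1608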